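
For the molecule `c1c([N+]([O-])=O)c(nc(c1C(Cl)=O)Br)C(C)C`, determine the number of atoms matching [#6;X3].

The query [#6;X3] means: any carbon (aromatic or not) with three total connections.
Check the 16 heavy atoms by environment: 1× n (aromatic, X2) → no; 5× c (aromatic, X3) → match; 1× C (X3) → match; 2× O (X1) → no; 1× Cl (X1) → no; 1× N (charge +1, X3) → no; 1× O (charge -1, X1) → no; 1× Br (X1) → no; 3× C (X4) → no.
Summing the matching environments: 5 + 1 = 6 matching atoms.

6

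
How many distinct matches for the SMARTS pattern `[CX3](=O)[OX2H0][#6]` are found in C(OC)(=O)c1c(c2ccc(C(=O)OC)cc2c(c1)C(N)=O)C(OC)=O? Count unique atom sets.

[CX3](=O)[OX2H0][#6] is the SMARTS for an ester: a carbonyl carbon bonded to an oxygen that is itself bonded to carbon (no H on that O).
The molecule carries 3 separate instances of a methyl-ester group (-C(=O)OCH3) meeting every constraint; each maps to a distinct set of atoms, giving 3 matches.

3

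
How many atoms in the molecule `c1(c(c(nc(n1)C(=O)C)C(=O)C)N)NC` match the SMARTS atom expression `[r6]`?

6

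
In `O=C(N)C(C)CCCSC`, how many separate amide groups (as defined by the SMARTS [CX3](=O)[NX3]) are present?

[CX3](=O)[NX3] is the SMARTS for an amide: a carbonyl carbon bonded to a trivalent nitrogen.
Exactly one fragment in the molecule meets all constraints, giving 1 match.

1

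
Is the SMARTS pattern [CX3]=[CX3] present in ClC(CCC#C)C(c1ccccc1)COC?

No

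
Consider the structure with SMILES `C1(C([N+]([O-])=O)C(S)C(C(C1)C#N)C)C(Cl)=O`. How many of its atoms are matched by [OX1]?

The query [OX1] means: aliphatic oxygen with one total connection — typically a carbonyl =O or an oxide.
Check the 16 heavy atoms by environment: 7× C (X4) → no; 1× N (charge +1, X3) → no; 1× O (charge -1, X1) → match; 2× O (X1) → match; 1× S (X2) → no; 1× C (X2) → no; 1× N (X1) → no; 1× C (X3) → no; 1× Cl (X1) → no.
Summing the matching environments: 1 + 2 = 3 matching atoms.

3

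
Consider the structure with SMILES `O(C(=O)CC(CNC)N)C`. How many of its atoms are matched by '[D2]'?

4

The query [D2] means: atom with exactly two heavy-atom neighbours.
Check the 10 heavy atoms by environment: 2× C (D2) → match; 2× C (D3) → no; 1× N (D2) → match; 2× C (D1) → no; 1× O (D1) → no; 1× O (D2) → match; 1× N (D1) → no.
Summing the matching environments: 2 + 1 + 1 = 4 matching atoms.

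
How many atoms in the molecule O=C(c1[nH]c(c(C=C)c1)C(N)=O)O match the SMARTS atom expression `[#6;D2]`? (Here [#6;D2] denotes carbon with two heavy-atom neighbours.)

2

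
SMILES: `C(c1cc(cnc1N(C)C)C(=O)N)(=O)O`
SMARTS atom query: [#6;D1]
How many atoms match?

2

The query [#6;D1] means: carbon bonded to exactly one heavy atom.
Check the 15 heavy atoms by environment: 1× n (aromatic, D2) → no; 3× c (aromatic, D3) → no; 2× c (aromatic, D2) → no; 2× C (D3) → no; 3× O (D1) → no; 1× N (D1) → no; 1× N (D3) → no; 2× C (D1) → match.
That gives 2 matching atoms.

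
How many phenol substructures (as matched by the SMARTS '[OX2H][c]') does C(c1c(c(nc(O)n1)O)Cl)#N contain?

[OX2H][c] is the SMARTS for a phenol: a hydroxyl oxygen attached to an aromatic carbon.
The molecule carries 2 separate instances of a hydroxyl group (-OH) meeting every constraint; each maps to a distinct set of atoms, giving 2 matches.

2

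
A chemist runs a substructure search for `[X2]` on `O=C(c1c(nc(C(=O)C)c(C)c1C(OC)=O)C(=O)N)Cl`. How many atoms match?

The query [X2] means: any atom with exactly two total connections (bonds + H).
Check the 20 heavy atoms by environment: 1× n (aromatic, X2) → match; 5× c (aromatic, X3) → no; 4× C (X3) → no; 4× O (X1) → no; 3× C (X4) → no; 1× N (X3) → no; 1× Cl (X1) → no; 1× O (X2) → match.
Summing the matching environments: 1 + 1 = 2 matching atoms.

2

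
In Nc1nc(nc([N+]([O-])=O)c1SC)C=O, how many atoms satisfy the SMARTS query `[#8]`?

3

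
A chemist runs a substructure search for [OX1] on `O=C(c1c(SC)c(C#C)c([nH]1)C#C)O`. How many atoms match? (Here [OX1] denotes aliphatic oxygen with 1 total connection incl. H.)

1

Check the 14 heavy atoms by environment: 1× n (aromatic, X3) → no; 4× c (aromatic, X3) → no; 4× C (X2) → no; 1× S (X2) → no; 1× C (X4) → no; 1× C (X3) → no; 1× O (X1) → match; 1× O (X2) → no.
That gives 1 matching atom.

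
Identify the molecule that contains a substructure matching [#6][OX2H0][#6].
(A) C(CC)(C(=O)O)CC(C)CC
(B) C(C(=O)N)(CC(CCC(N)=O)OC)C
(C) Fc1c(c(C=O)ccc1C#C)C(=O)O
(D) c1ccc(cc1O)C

[#6][OX2H0][#6] describes an aliphatic oxygen bridging two carbons with no H on the oxygen (an ether).
(A) has a carboxylic acid group (-C(=O)OH) but the -OH oxygen has H1; the =O is OX1, not OX2.
(B) contains a methoxy ether (-OCH3), which satisfies every atom and bond constraint.
(C) has a carboxylic acid group (-C(=O)OH) but the -OH oxygen has H1; the =O is OX1, not OX2.
(D) has a hydroxyl group (-OH) but the oxygen has H1, not H0 bridging two carbons.
So the answer is (B).

B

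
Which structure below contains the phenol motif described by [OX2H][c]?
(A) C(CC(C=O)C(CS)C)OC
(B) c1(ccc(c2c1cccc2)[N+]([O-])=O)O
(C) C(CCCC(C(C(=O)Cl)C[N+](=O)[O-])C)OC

B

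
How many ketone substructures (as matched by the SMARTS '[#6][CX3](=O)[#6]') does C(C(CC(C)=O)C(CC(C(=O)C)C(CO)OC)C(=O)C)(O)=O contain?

3

[#6][CX3](=O)[#6] is the SMARTS for a ketone: a carbonyl carbon (no H) flanked by two carbons.
The molecule carries 3 separate instances of an acetyl/ketone group (-C(=O)CH3) meeting every constraint; each maps to a distinct set of atoms, giving 3 matches.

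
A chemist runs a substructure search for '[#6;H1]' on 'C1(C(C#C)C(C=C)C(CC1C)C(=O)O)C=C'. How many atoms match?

8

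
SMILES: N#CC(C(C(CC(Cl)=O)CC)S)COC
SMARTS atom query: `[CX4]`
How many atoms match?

Check the 15 heavy atoms by environment: 8× C (X4) → match; 1× O (X2) → no; 1× S (X2) → no; 1× C (X2) → no; 1× N (X1) → no; 1× C (X3) → no; 1× O (X1) → no; 1× Cl (X1) → no.
That gives 8 matching atoms.

8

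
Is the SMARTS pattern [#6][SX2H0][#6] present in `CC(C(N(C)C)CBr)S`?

The pattern [#6][SX2H0][#6] describes an aliphatic sulfur bridging two carbons with no H on the sulfur — a thioether.
The closest candidate here is a thiol (-SH), but the sulfur has H1, not H0 bridging two carbons. No other fragment satisfies the full query, so there is no match.

No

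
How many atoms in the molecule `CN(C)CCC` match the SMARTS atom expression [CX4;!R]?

5

The query [CX4;!R] means: aliphatic carbon with four total connections, not in a ring.
Check the 6 heavy atoms by environment: 5× C (X4, acyclic) → match; 1× N (X3, acyclic) → no.
That gives 5 matching atoms.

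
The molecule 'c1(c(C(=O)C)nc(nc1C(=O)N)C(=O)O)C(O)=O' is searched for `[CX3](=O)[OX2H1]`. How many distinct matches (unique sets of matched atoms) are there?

2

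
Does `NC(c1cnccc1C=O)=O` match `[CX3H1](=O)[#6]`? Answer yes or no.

Yes

The pattern [CX3H1](=O)[#6] describes an sp2 carbon with one H, double-bonded to O and single-bonded to carbon — an aldehyde.
The molecule carries an aldehyde (-CHO), whose atoms satisfy every constraint of the query, so the pattern matches.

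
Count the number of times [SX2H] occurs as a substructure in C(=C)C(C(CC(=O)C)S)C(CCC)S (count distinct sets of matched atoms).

[SX2H] is the SMARTS for a thiol: an aliphatic sulfur with two connections, one being H.
The molecule carries 2 separate instances of a thiol (-SH) meeting every constraint; each maps to a distinct set of atoms, giving 2 matches.

2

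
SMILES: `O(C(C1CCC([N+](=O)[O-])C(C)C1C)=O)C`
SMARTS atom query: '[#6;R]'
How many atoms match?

6

The query [#6;R] means: carbon that is part of a ring.
Check the 15 heavy atoms by environment: 6× C (in 6-ring) → match; 4× C (acyclic) → no; 3× O (acyclic) → no; 1× N (charge +1, acyclic) → no; 1× O (charge -1, acyclic) → no.
That gives 6 matching atoms.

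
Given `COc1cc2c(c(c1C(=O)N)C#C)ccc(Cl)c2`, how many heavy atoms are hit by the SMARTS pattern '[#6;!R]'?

4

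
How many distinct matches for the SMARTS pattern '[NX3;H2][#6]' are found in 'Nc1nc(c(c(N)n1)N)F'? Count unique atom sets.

3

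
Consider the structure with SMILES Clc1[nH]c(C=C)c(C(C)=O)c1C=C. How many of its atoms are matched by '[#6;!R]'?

6

The query [#6;!R] means: carbon not in any ring.
Check the 13 heavy atoms by environment: 1× n (aromatic, in 5-ring) → no; 4× c (aromatic, in 5-ring) → no; 6× C (acyclic) → match; 1× O (acyclic) → no; 1× Cl (acyclic) → no.
That gives 6 matching atoms.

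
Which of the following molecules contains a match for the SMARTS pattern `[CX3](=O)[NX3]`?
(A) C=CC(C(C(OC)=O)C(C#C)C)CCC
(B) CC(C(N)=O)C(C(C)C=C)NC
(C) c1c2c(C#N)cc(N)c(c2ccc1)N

B

[CX3](=O)[NX3] describes a carbonyl carbon bonded to a trivalent nitrogen (an amide).
(A) has a methyl-ester group (-C(=O)OCH3) but the carbonyl is bonded to O, not to an NX3 nitrogen.
(B) contains a primary amide (-C(=O)NH2), which satisfies every atom and bond constraint.
(C) has a nitrile (-C#N) but the nitrile N is NX1 (triple-bonded), not NX3.
So the answer is (B).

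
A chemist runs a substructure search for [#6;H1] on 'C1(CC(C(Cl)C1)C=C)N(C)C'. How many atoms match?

4

The query [#6;H1] means: any carbon bearing exactly one hydrogen.
Check the 11 heavy atoms by environment: 4× C (H1) → match; 3× C (H2) → no; 1× N (H0) → no; 2× C (H3) → no; 1× Cl (H0) → no.
That gives 4 matching atoms.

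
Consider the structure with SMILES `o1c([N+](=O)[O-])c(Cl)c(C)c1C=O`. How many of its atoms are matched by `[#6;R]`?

4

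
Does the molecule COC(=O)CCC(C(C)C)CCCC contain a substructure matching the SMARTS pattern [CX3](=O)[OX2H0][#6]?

Yes

The pattern [CX3](=O)[OX2H0][#6] describes a carbonyl carbon bonded to an oxygen that is itself bonded to carbon (no H on that O) — an ester.
The molecule carries a methyl-ester group (-C(=O)OCH3), whose atoms satisfy every constraint of the query, so the pattern matches.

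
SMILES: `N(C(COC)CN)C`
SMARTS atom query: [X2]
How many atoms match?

1

Check the 8 heavy atoms by environment: 5× C (X4) → no; 2× N (X3) → no; 1× O (X2) → match.
That gives 1 matching atom.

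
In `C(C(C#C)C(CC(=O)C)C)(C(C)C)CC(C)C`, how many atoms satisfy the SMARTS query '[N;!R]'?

The query [N;!R] means: aliphatic nitrogen not in a ring.
Check the 17 heavy atoms by environment: 16× C (acyclic) → no; 1× O (acyclic) → no.
No environment satisfies the query, so 0 matching atoms.

0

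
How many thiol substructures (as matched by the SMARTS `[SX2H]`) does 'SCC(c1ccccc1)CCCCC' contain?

[SX2H] is the SMARTS for a thiol: an aliphatic sulfur with two connections, one being H.
Exactly one fragment in the molecule meets all constraints, giving 1 match.

1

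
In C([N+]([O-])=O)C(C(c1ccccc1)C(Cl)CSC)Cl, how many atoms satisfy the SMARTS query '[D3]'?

5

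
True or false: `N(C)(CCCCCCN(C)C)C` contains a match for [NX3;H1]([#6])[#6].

The pattern [NX3;H1]([#6])[#6] describes a trivalent nitrogen with one H, bonded to two carbons — a secondary amine.
The closest candidate here is a dimethylamino group (-N(CH3)2), but the nitrogen has H0, not H1. No other fragment satisfies the full query, so there is no match.

False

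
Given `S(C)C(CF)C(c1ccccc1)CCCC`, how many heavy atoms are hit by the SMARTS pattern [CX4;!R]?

The query [CX4;!R] means: aliphatic carbon with four total connections, not in a ring.
Check the 16 heavy atoms by environment: 8× C (X4, acyclic) → match; 1× S (X2, acyclic) → no; 1× F (X1, acyclic) → no; 6× c (aromatic, X3, in 6-ring) → no.
That gives 8 matching atoms.

8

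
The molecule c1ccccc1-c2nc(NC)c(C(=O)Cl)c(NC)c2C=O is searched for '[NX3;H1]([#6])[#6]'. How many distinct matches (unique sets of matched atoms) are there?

2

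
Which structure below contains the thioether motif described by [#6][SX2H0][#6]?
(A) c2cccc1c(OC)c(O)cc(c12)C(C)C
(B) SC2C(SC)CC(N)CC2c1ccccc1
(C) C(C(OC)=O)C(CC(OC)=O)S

[#6][SX2H0][#6] describes an aliphatic sulfur bridging two carbons with no H on the sulfur (a thioether).
(A) has a methoxy ether (-OCH3) but the bridging atom is O, not S.
(B) contains a methylthio ether (-SCH3), which satisfies every atom and bond constraint.
(C) has a thiol (-SH) but the sulfur has H1, not H0 bridging two carbons.
So the answer is (B).

B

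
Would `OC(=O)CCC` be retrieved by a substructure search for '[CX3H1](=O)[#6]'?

No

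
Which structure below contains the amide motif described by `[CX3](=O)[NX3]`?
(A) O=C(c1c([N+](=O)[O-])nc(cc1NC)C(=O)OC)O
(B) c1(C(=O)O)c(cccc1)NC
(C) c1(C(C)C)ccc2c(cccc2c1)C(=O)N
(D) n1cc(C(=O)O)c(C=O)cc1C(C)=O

[CX3](=O)[NX3] describes a carbonyl carbon bonded to a trivalent nitrogen (an amide).
(A) has a methyl-ester group (-C(=O)OCH3) but the carbonyl is bonded to O, not to an NX3 nitrogen.
(B) has a carboxylic acid group (-C(=O)OH) but the carbonyl is bonded to O, not to an NX3 nitrogen.
(C) contains a primary amide (-C(=O)NH2), which satisfies every atom and bond constraint.
(D) has a carboxylic acid group (-C(=O)OH) but the carbonyl is bonded to O, not to an NX3 nitrogen.
So the answer is (C).

C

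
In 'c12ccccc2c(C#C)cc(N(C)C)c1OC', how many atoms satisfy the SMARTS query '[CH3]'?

3

Check the 17 heavy atoms by environment: 5× c (aromatic, H0) → no; 5× c (aromatic, H1) → no; 1× C (H0) → no; 1× C (H1) → no; 1× O (H0) → no; 3× C (H3) → match; 1× N (H0) → no.
That gives 3 matching atoms.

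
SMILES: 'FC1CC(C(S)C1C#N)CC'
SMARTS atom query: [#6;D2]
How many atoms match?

Check the 11 heavy atoms by environment: 4× C (D3) → no; 3× C (D2) → match; 1× F (D1) → no; 1× C (D1) → no; 1× N (D1) → no; 1× S (D1) → no.
That gives 3 matching atoms.

3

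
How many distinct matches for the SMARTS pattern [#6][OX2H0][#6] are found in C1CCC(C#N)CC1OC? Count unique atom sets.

[#6][OX2H0][#6] is the SMARTS for an ether: an aliphatic oxygen bridging two carbons with no H on the oxygen.
Exactly one fragment in the molecule meets all constraints, giving 1 match.

1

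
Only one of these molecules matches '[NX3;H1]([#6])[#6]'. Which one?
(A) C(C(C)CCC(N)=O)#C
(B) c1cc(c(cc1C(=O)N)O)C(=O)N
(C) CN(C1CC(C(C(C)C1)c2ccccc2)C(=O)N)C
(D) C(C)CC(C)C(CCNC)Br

[NX3;H1]([#6])[#6] describes a trivalent nitrogen with one H, bonded to two carbons (a secondary amine).
(A) has a primary amide (-C(=O)NH2) but the -C(=O)NH2 nitrogen has H2, not H1.
(B) has a primary amide (-C(=O)NH2) but the -C(=O)NH2 nitrogen has H2, not H1.
(C) has a primary amide (-C(=O)NH2) but the -C(=O)NH2 nitrogen has H2, not H1.
(D) contains an N-methylamino group (-NHCH3), which satisfies every atom and bond constraint.
So the answer is (D).

D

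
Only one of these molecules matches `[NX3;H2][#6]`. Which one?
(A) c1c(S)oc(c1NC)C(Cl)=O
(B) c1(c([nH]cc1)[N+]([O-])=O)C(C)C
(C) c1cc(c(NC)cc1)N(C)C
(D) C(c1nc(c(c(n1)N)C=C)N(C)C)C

[NX3;H2][#6] describes a trivalent nitrogen with two H attached to carbon (a primary amine).
(A) has an N-methylamino group (-NHCH3) but the nitrogen bears two carbons and only one H (H1), not H2.
(B) has a nitro group (-[N+](=O)[O-]) but the nitrogen is [N+] with no H, not NX3H2.
(C) has a dimethylamino group (-N(CH3)2) but the nitrogen has H0, not H2.
(D) contains a primary amino group (-NH2), which satisfies every atom and bond constraint.
So the answer is (D).

D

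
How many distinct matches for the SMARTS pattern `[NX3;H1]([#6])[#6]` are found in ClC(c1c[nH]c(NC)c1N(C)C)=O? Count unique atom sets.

1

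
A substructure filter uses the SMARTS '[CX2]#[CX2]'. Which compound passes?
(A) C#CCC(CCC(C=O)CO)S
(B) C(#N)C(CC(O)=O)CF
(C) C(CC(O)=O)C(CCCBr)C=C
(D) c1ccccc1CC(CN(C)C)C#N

A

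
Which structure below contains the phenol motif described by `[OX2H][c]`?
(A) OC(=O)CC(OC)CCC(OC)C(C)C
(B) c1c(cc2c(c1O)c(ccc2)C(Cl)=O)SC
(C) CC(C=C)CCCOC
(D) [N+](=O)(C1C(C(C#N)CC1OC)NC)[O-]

[OX2H][c] describes a hydroxyl oxygen attached to an aromatic carbon (a phenol).
(A) has a methoxy ether (-OCH3) but the oxygen has H0, not H1.
(B) contains a hydroxyl group (-OH), which satisfies every atom and bond constraint.
(C) has a methoxy ether (-OCH3) but the oxygen has H0, not H1.
(D) has a methoxy ether (-OCH3) but the oxygen has H0, not H1.
So the answer is (B).

B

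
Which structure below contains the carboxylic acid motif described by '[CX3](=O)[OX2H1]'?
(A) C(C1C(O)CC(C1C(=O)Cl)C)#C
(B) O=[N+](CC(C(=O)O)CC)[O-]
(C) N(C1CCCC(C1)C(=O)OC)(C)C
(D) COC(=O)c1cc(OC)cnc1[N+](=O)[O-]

B

[CX3](=O)[OX2H1] describes an sp2 carbon double-bonded to O and single-bonded to an -OH oxygen (a carboxylic acid).
(A) has an acyl chloride (-C(=O)Cl) but the carbonyl is bonded to Cl, not to an -OH oxygen.
(B) contains a carboxylic acid group (-C(=O)OH), which satisfies every atom and bond constraint.
(C) has a methyl-ester group (-C(=O)OCH3) but the singly-bonded O has no H (OX2H0, not OX2H1).
(D) has a methyl-ester group (-C(=O)OCH3) but the singly-bonded O has no H (OX2H0, not OX2H1).
So the answer is (B).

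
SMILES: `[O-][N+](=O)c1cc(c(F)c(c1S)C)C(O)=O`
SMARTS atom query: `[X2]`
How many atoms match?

2

The query [X2] means: any atom with exactly two total connections (bonds + H).
Check the 15 heavy atoms by environment: 6× c (aromatic, X3) → no; 1× F (X1) → no; 1× C (X3) → no; 2× O (X1) → no; 1× O (X2) → match; 1× C (X4) → no; 1× N (charge +1, X3) → no; 1× O (charge -1, X1) → no; 1× S (X2) → match.
Summing the matching environments: 1 + 1 = 2 matching atoms.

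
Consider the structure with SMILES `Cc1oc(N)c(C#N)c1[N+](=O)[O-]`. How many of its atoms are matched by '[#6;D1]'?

1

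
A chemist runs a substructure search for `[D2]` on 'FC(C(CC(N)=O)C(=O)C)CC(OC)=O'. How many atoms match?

3

The query [D2] means: atom with exactly two heavy-atom neighbours.
Check the 15 heavy atoms by environment: 2× C (D2) → match; 5× C (D3) → no; 1× F (D1) → no; 3× O (D1) → no; 2× C (D1) → no; 1× N (D1) → no; 1× O (D2) → match.
Summing the matching environments: 2 + 1 = 3 matching atoms.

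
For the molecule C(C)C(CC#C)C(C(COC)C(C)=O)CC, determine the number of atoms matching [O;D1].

1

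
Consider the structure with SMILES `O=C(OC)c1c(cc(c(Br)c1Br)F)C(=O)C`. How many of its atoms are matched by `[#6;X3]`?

The query [#6;X3] means: any carbon (aromatic or not) with three total connections.
Check the 16 heavy atoms by environment: 6× c (aromatic, X3) → match; 2× Br (X1) → no; 2× C (X3) → match; 2× O (X1) → no; 1× O (X2) → no; 2× C (X4) → no; 1× F (X1) → no.
Summing the matching environments: 6 + 2 = 8 matching atoms.

8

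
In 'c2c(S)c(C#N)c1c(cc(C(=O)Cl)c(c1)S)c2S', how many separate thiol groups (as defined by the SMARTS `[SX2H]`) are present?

3

[SX2H] is the SMARTS for a thiol: an aliphatic sulfur with two connections, one being H.
The molecule carries 3 separate instances of a thiol (-SH) meeting every constraint; each maps to a distinct set of atoms, giving 3 matches.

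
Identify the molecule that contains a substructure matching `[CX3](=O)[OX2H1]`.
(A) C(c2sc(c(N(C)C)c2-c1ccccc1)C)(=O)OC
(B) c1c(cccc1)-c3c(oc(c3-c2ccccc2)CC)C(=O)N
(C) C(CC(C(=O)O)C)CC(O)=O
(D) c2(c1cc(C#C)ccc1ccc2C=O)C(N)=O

[CX3](=O)[OX2H1] describes an sp2 carbon double-bonded to O and single-bonded to an -OH oxygen (a carboxylic acid).
(A) has a methyl-ester group (-C(=O)OCH3) but the singly-bonded O has no H (OX2H0, not OX2H1).
(B) has a primary amide (-C(=O)NH2) but the carbonyl is bonded to N, not to an -OH oxygen.
(C) contains a carboxylic acid group (-C(=O)OH), which satisfies every atom and bond constraint.
(D) has a primary amide (-C(=O)NH2) but the carbonyl is bonded to N, not to an -OH oxygen.
So the answer is (C).

C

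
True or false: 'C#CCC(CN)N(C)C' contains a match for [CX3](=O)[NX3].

The pattern [CX3](=O)[NX3] describes a carbonyl carbon bonded to a trivalent nitrogen — an amide.
The closest candidate here is a primary amino group (-NH2), but the -NH2 is not attached to a carbonyl carbon. No other fragment satisfies the full query, so there is no match.

False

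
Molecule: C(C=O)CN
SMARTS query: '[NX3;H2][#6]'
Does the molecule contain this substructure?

The pattern [NX3;H2][#6] describes a trivalent nitrogen with two H attached to carbon — a primary amine.
The molecule carries a primary amino group (-NH2), whose atoms satisfy every constraint of the query, so the pattern matches.

Yes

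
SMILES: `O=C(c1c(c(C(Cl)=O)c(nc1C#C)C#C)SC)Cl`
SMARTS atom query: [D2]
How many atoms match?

Check the 18 heavy atoms by environment: 1× n (aromatic, D2) → match; 5× c (aromatic, D3) → no; 2× C (D2) → match; 3× C (D1) → no; 1× S (D2) → match; 2× C (D3) → no; 2× O (D1) → no; 2× Cl (D1) → no.
Summing the matching environments: 1 + 2 + 1 = 4 matching atoms.

4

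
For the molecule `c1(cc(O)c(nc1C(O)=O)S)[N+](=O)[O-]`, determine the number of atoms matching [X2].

4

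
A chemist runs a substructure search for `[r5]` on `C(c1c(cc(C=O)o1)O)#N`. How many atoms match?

The query [r5] means: r5 matches atoms in a five-membered ring.
Check the 10 heavy atoms by environment: 1× o (aromatic, in 5-ring) → match; 4× c (aromatic, in 5-ring) → match; 2× O (acyclic) → no; 2× C (acyclic) → no; 1× N (acyclic) → no.
Summing the matching environments: 1 + 4 = 5 matching atoms.

5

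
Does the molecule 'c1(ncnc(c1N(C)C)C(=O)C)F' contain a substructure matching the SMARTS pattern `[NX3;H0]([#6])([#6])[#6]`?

The pattern [NX3;H0]([#6])([#6])[#6] describes a trivalent nitrogen with no H, bonded to three carbons — a tertiary amine.
The molecule carries a dimethylamino group (-N(CH3)2), whose atoms satisfy every constraint of the query, so the pattern matches.

Yes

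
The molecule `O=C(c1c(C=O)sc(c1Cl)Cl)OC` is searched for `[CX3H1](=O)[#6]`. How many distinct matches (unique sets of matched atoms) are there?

[CX3H1](=O)[#6] is the SMARTS for an aldehyde: an sp2 carbon with one H, double-bonded to O and single-bonded to carbon.
Exactly one fragment in the molecule meets all constraints, giving 1 match.

1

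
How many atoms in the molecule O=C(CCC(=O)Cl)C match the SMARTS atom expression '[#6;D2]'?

2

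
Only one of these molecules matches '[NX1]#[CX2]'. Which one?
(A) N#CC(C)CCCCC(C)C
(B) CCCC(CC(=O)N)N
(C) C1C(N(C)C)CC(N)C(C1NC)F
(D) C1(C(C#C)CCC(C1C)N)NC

A

[NX1]#[CX2] describes a nitrogen triple-bonded to a two-connected carbon (a nitrile).
(A) contains a nitrile (-C#N), which satisfies every atom and bond constraint.
(B) has a primary amino group (-NH2) but the nitrogen is NX3 (three connections), not NX1 triple-bonded.
(C) has a primary amino group (-NH2) but the nitrogen is NX3 (three connections), not NX1 triple-bonded.
(D) has a primary amino group (-NH2) but the nitrogen is NX3 (three connections), not NX1 triple-bonded.
So the answer is (A).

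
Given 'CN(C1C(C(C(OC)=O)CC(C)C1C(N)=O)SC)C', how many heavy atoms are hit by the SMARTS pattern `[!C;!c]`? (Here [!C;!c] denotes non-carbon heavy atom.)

Check the 19 heavy atoms by environment: 13× C → no; 1× S → match; 3× O → match; 2× N → match.
Summing the matching environments: 1 + 3 + 2 = 6 matching atoms.

6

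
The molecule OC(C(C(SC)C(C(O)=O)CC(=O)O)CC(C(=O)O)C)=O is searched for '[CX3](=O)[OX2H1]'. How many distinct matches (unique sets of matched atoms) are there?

4

[CX3](=O)[OX2H1] is the SMARTS for a carboxylic acid: an sp2 carbon double-bonded to O and single-bonded to an -OH oxygen.
The molecule carries 4 separate instances of a carboxylic acid group (-C(=O)OH) meeting every constraint; each maps to a distinct set of atoms, giving 4 matches.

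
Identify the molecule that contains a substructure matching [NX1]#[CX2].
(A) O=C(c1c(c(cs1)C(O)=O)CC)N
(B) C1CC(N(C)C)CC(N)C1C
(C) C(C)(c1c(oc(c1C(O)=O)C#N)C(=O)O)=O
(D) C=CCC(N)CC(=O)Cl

[NX1]#[CX2] describes a nitrogen triple-bonded to a two-connected carbon (a nitrile).
(A) has a primary amide (-C(=O)NH2) but the nitrogen is NX3, not NX1.
(B) has a primary amino group (-NH2) but the nitrogen is NX3 (three connections), not NX1 triple-bonded.
(C) contains a nitrile (-C#N), which satisfies every atom and bond constraint.
(D) has a primary amino group (-NH2) but the nitrogen is NX3 (three connections), not NX1 triple-bonded.
So the answer is (C).

C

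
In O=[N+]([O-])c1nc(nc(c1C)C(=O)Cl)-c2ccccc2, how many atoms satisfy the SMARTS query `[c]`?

10

The query [c] means: lowercase c matches aromatic carbon only.
Check the 19 heavy atoms by environment: 2× n (aromatic) → no; 10× c (aromatic) → match; 2× C → no; 1× N (charge +1) → no; 1× O (charge -1) → no; 2× O → no; 1× Cl → no.
That gives 10 matching atoms.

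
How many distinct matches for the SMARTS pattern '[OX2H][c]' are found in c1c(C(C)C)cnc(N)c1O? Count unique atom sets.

1

[OX2H][c] is the SMARTS for a phenol: a hydroxyl oxygen attached to an aromatic carbon.
Exactly one fragment in the molecule meets all constraints, giving 1 match.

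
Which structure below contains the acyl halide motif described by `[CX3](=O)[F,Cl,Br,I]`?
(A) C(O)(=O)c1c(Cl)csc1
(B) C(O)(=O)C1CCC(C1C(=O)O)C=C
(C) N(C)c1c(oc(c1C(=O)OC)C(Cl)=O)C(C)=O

[CX3](=O)[F,Cl,Br,I] describes a carbonyl carbon bonded to a halogen (an acyl halide).
(A) has a carboxylic acid group (-C(=O)OH) but the carbonyl is bonded to -OH, not to a halogen.
(B) has a carboxylic acid group (-C(=O)OH) but the carbonyl is bonded to -OH, not to a halogen.
(C) contains an acyl chloride (-C(=O)Cl), which satisfies every atom and bond constraint.
So the answer is (C).

C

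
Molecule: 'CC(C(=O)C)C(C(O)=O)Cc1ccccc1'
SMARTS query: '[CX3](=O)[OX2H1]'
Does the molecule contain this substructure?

The pattern [CX3](=O)[OX2H1] describes an sp2 carbon double-bonded to O and single-bonded to an -OH oxygen — a carboxylic acid.
The molecule carries a carboxylic acid group (-C(=O)OH), whose atoms satisfy every constraint of the query, so the pattern matches.

Yes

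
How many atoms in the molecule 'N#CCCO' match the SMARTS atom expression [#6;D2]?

3

The query [#6;D2] means: any carbon bonded to exactly two heavy atoms.
Check the 5 heavy atoms by environment: 3× C (D2) → match; 1× N (D1) → no; 1× O (D1) → no.
That gives 3 matching atoms.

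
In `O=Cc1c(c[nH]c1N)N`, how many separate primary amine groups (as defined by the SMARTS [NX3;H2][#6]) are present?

2

[NX3;H2][#6] is the SMARTS for a primary amine: a trivalent nitrogen with two H attached to carbon.
The molecule carries 2 separate instances of a primary amino group (-NH2) meeting every constraint; each maps to a distinct set of atoms, giving 2 matches.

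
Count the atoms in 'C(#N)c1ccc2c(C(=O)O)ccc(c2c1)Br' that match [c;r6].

10

Check the 16 heavy atoms by environment: 10× c (aromatic, in 6-ring) → match; 2× C (acyclic) → no; 2× O (acyclic) → no; 1× N (acyclic) → no; 1× Br (acyclic) → no.
That gives 10 matching atoms.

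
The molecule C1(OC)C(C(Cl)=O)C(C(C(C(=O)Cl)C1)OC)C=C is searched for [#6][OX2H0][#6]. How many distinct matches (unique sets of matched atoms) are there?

[#6][OX2H0][#6] is the SMARTS for an ether: an aliphatic oxygen bridging two carbons with no H on the oxygen.
The molecule carries 2 separate instances of a methoxy ether (-OCH3) meeting every constraint; each maps to a distinct set of atoms, giving 2 matches.

2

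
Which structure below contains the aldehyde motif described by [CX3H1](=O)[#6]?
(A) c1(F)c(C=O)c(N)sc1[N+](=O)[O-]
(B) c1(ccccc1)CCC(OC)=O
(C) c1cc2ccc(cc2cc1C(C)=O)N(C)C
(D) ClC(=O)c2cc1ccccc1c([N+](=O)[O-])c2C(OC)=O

[CX3H1](=O)[#6] describes an sp2 carbon with one H, double-bonded to O and single-bonded to carbon (an aldehyde).
(A) contains an aldehyde (-CHO), which satisfies every atom and bond constraint.
(B) has a methyl-ester group (-C(=O)OCH3) but the carbonyl carbon has H0, not H1.
(C) has an acetyl/ketone group (-C(=O)CH3) but the carbonyl carbon has H0 (two carbon neighbours), not H1.
(D) has a methyl-ester group (-C(=O)OCH3) but the carbonyl carbon has H0, not H1.
So the answer is (A).

A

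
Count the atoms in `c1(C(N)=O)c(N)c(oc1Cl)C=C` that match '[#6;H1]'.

1

Check the 12 heavy atoms by environment: 1× o (aromatic, H0) → no; 4× c (aromatic, H0) → no; 2× N (H2) → no; 1× Cl (H0) → no; 1× C (H1) → match; 1× C (H2) → no; 1× C (H0) → no; 1× O (H0) → no.
That gives 1 matching atom.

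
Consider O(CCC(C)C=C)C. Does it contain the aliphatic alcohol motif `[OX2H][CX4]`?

No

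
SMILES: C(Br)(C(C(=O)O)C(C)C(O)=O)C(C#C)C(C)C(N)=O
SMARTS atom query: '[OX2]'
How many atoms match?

2

The query [OX2] means: aliphatic oxygen with two total connections — ether, hydroxyl, or ester single-bond O.
Check the 19 heavy atoms by environment: 7× C (X4) → no; 3× C (X3) → no; 3× O (X1) → no; 1× N (X3) → no; 1× Br (X1) → no; 2× O (X2) → match; 2× C (X2) → no.
That gives 2 matching atoms.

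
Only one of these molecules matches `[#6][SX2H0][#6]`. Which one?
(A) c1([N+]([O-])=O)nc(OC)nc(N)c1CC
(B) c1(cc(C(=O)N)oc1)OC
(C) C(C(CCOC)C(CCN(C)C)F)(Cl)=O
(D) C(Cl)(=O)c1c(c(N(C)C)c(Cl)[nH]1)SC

D

[#6][SX2H0][#6] describes an aliphatic sulfur bridging two carbons with no H on the sulfur (a thioether).
(A) has a methoxy ether (-OCH3) but the bridging atom is O, not S.
(B) has a methoxy ether (-OCH3) but the bridging atom is O, not S.
(C) has a methoxy ether (-OCH3) but the bridging atom is O, not S.
(D) contains a methylthio ether (-SCH3), which satisfies every atom and bond constraint.
So the answer is (D).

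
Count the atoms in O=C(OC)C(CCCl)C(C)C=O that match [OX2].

1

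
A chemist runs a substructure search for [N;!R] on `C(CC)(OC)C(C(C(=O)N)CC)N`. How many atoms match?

2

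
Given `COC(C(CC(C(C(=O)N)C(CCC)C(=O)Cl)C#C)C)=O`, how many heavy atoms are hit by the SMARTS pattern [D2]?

The query [D2] means: atom with exactly two heavy-atom neighbours.
Check the 21 heavy atoms by environment: 4× C (D1) → no; 7× C (D3) → no; 4× C (D2) → match; 3× O (D1) → no; 1× O (D2) → match; 1× Cl (D1) → no; 1× N (D1) → no.
Summing the matching environments: 4 + 1 = 5 matching atoms.

5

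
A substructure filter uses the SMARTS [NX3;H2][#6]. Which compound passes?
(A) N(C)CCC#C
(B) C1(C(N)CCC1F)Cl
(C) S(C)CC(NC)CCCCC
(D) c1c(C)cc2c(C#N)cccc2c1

[NX3;H2][#6] describes a trivalent nitrogen with two H attached to carbon (a primary amine).
(A) has an N-methylamino group (-NHCH3) but the nitrogen bears two carbons and only one H (H1), not H2.
(B) contains a primary amino group (-NH2), which satisfies every atom and bond constraint.
(C) has an N-methylamino group (-NHCH3) but the nitrogen bears two carbons and only one H (H1), not H2.
(D) has a nitrile (-C#N) but the nitrogen is NX1 (triple-bonded), not NX3 with two H.
So the answer is (B).

B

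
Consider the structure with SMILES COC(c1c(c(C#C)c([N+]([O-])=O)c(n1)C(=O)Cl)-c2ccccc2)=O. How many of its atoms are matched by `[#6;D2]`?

6

Check the 24 heavy atoms by environment: 1× n (aromatic, D2) → no; 6× c (aromatic, D3) → no; 1× N (charge +1, D3) → no; 1× O (charge -1, D1) → no; 3× O (D1) → no; 5× c (aromatic, D2) → match; 2× C (D3) → no; 1× Cl (D1) → no; 1× O (D2) → no; 2× C (D1) → no; 1× C (D2) → match.
Summing the matching environments: 5 + 1 = 6 matching atoms.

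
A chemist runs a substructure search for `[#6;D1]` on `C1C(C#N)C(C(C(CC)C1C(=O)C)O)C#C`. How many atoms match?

3

The query [#6;D1] means: carbon bonded to exactly one heavy atom.
Check the 16 heavy atoms by environment: 6× C (D3) → no; 4× C (D2) → no; 2× O (D1) → no; 3× C (D1) → match; 1× N (D1) → no.
That gives 3 matching atoms.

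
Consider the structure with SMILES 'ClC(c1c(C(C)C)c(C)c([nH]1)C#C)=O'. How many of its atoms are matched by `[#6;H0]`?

6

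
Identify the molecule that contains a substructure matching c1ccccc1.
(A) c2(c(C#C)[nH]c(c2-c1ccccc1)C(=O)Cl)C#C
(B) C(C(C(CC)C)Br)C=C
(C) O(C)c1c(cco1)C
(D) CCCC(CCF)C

A

c1ccccc1 describes six aromatic carbons in a ring (a benzene ring).
(A) contains a phenyl ring, which satisfies every atom and bond constraint.
(B) has a methyl group (-CH3) but no six-membered all-carbon aromatic ring is present.
(C) has a methyl group (-CH3) but no six-membered all-carbon aromatic ring is present.
(D) has a methyl group (-CH3) but no six-membered all-carbon aromatic ring is present.
So the answer is (A).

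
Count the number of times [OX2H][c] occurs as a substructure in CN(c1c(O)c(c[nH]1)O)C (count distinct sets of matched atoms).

[OX2H][c] is the SMARTS for a phenol: a hydroxyl oxygen attached to an aromatic carbon.
The molecule carries 2 separate instances of a hydroxyl group (-OH) meeting every constraint; each maps to a distinct set of atoms, giving 2 matches.

2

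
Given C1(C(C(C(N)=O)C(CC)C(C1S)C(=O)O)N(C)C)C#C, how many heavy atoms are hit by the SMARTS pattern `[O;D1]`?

3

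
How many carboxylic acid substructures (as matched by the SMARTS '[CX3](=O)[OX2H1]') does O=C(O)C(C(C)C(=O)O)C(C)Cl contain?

2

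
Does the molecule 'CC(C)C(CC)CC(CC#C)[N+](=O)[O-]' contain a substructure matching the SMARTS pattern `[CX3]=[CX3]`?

No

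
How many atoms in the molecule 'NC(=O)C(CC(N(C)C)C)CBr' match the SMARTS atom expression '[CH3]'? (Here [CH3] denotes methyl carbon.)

3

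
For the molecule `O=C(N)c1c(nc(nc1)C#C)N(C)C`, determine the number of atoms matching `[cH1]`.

Check the 14 heavy atoms by environment: 2× n (aromatic, H0) → no; 3× c (aromatic, H0) → no; 1× c (aromatic, H1) → match; 2× C (H0) → no; 1× O (H0) → no; 1× N (H2) → no; 1× C (H1) → no; 1× N (H0) → no; 2× C (H3) → no.
That gives 1 matching atom.

1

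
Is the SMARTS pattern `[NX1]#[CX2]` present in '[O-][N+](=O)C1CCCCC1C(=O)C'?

No

The pattern [NX1]#[CX2] describes a nitrogen triple-bonded to a two-connected carbon — a nitrile.
The closest candidate here is a nitro group (-[N+](=O)[O-]), but there is no C#N triple bond. No other fragment satisfies the full query, so there is no match.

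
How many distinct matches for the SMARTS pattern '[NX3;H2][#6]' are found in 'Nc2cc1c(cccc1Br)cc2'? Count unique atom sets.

1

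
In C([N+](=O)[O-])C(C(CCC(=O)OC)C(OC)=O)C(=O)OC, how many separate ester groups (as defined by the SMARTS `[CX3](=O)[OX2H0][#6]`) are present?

3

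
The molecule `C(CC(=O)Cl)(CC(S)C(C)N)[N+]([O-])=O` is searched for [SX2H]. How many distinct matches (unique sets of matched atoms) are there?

[SX2H] is the SMARTS for a thiol: an aliphatic sulfur with two connections, one being H.
Exactly one fragment in the molecule meets all constraints, giving 1 match.

1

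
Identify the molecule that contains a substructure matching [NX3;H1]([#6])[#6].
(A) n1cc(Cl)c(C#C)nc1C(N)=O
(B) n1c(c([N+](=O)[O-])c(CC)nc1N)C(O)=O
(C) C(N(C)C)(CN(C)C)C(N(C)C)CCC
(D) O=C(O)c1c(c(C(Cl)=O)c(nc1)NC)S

D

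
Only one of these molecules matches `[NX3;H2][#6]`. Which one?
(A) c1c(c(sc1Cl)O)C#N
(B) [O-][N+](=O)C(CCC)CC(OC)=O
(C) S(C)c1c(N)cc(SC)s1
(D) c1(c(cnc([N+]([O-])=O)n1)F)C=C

[NX3;H2][#6] describes a trivalent nitrogen with two H attached to carbon (a primary amine).
(A) has a nitrile (-C#N) but the nitrogen is NX1 (triple-bonded), not NX3 with two H.
(B) has a nitro group (-[N+](=O)[O-]) but the nitrogen is [N+] with no H, not NX3H2.
(C) contains a primary amino group (-NH2), which satisfies every atom and bond constraint.
(D) has a nitro group (-[N+](=O)[O-]) but the nitrogen is [N+] with no H, not NX3H2.
So the answer is (C).

C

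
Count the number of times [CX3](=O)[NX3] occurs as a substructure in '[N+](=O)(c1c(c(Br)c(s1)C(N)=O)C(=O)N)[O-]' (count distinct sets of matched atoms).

2

[CX3](=O)[NX3] is the SMARTS for an amide: a carbonyl carbon bonded to a trivalent nitrogen.
The molecule carries 2 separate instances of a primary amide (-C(=O)NH2) meeting every constraint; each maps to a distinct set of atoms, giving 2 matches.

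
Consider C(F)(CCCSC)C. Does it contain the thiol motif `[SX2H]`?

No

The pattern [SX2H] describes an aliphatic sulfur with two connections, one being H — a thiol.
The closest candidate here is a methylthio ether (-SCH3), but the sulfur has H0 (bonded to two carbons), not H1. No other fragment satisfies the full query, so there is no match.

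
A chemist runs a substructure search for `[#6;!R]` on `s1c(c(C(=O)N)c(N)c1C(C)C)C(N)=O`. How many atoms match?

5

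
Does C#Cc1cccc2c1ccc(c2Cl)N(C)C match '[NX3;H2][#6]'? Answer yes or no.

The pattern [NX3;H2][#6] describes a trivalent nitrogen with two H attached to carbon — a primary amine.
The closest candidate here is a dimethylamino group (-N(CH3)2), but the nitrogen has H0, not H2. No other fragment satisfies the full query, so there is no match.

No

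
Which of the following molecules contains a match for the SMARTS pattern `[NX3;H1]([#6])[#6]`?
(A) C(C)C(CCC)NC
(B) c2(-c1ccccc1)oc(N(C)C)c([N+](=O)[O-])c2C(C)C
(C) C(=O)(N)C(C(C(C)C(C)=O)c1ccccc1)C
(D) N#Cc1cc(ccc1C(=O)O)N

A

[NX3;H1]([#6])[#6] describes a trivalent nitrogen with one H, bonded to two carbons (a secondary amine).
(A) contains an N-methylamino group (-NHCH3), which satisfies every atom and bond constraint.
(B) has a dimethylamino group (-N(CH3)2) but the nitrogen has H0, not H1.
(C) has a primary amide (-C(=O)NH2) but the -C(=O)NH2 nitrogen has H2, not H1.
(D) has a primary amino group (-NH2) but the nitrogen has H2 and only one carbon neighbour.
So the answer is (A).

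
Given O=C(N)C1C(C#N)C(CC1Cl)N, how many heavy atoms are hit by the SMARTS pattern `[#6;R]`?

The query [#6;R] means: carbon that is part of a ring.
Check the 12 heavy atoms by environment: 5× C (in 5-ring) → match; 2× C (acyclic) → no; 3× N (acyclic) → no; 1× Cl (acyclic) → no; 1× O (acyclic) → no.
That gives 5 matching atoms.

5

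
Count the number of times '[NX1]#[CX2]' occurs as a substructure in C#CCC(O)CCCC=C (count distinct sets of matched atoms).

[NX1]#[CX2] is the SMARTS for a nitrile: a nitrogen triple-bonded to a two-connected carbon.
No fragment in the molecule satisfies every constraint, giving 0 matches.

0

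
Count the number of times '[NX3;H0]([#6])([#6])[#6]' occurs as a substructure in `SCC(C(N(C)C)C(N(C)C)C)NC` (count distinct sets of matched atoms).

[NX3;H0]([#6])([#6])[#6] is the SMARTS for a tertiary amine: a trivalent nitrogen with no H, bonded to three carbons.
The molecule carries 2 separate instances of a dimethylamino group (-N(CH3)2) meeting every constraint; each maps to a distinct set of atoms, giving 2 matches.

2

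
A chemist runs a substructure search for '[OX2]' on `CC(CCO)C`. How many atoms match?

1

The query [OX2] means: aliphatic oxygen with two total connections — ether, hydroxyl, or ester single-bond O.
Check the 6 heavy atoms by environment: 5× C (X4) → no; 1× O (X2) → match.
That gives 1 matching atom.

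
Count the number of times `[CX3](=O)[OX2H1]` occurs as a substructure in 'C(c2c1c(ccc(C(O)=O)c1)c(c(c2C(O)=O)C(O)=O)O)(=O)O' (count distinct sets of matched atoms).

4

[CX3](=O)[OX2H1] is the SMARTS for a carboxylic acid: an sp2 carbon double-bonded to O and single-bonded to an -OH oxygen.
The molecule carries 4 separate instances of a carboxylic acid group (-C(=O)OH) meeting every constraint; each maps to a distinct set of atoms, giving 4 matches.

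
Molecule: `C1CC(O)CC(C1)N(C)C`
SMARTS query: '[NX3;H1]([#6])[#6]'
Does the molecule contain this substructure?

The pattern [NX3;H1]([#6])[#6] describes a trivalent nitrogen with one H, bonded to two carbons — a secondary amine.
The closest candidate here is a dimethylamino group (-N(CH3)2), but the nitrogen has H0, not H1. No other fragment satisfies the full query, so there is no match.

No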